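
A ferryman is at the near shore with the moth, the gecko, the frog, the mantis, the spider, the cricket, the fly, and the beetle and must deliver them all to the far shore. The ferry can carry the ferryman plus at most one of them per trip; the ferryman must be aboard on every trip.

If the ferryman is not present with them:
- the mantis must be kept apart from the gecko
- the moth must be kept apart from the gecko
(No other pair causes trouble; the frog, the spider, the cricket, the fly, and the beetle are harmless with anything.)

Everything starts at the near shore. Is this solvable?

1. Ferryman goes to the far shore with the gecko.  [the near shore: the beetle, the cricket, the fly, the frog, the mantis, the moth, the spider | the far shore: the gecko]
2. Ferryman goes back to the near shore alone.  [the near shore: the beetle, the cricket, the fly, the frog, the mantis, the moth, the spider | the far shore: the gecko]
3. Ferryman goes to the far shore with the moth.  [the near shore: the beetle, the cricket, the fly, the frog, the mantis, the spider | the far shore: the gecko, the moth]
4. Ferryman goes back to the near shore with the gecko.  [the near shore: the beetle, the cricket, the fly, the frog, the gecko, the mantis, the spider | the far shore: the moth]
5. Ferryman goes to the far shore with the mantis.  [the near shore: the beetle, the cricket, the fly, the frog, the gecko, the spider | the far shore: the mantis, the moth]
6. Ferryman goes back to the near shore alone.  [the near shore: the beetle, the cricket, the fly, the frog, the gecko, the spider | the far shore: the mantis, the moth]
7. Ferryman goes to the far shore with the frog.  [the near shore: the beetle, the cricket, the fly, the gecko, the spider | the far shore: the frog, the mantis, the moth]
8. Ferryman goes back to the near shore alone.  [the near shore: the beetle, the cricket, the fly, the gecko, the spider | the far shore: the frog, the mantis, the moth]
9. Ferryman goes to the far shore with the spider.  [the near shore: the beetle, the cricket, the fly, the gecko | the far shore: the frog, the mantis, the moth, the spider]
10. Ferryman goes back to the near shore alone.  [the near shore: the beetle, the cricket, the fly, the gecko | the far shore: the frog, the mantis, the moth, the spider]
11. Ferryman goes to the far shore with the cricket.  [the near shore: the beetle, the fly, the gecko | the far shore: the cricket, the frog, the mantis, the moth, the spider]
12. Ferryman goes back to the near shore alone.  [the near shore: the beetle, the fly, the gecko | the far shore: the cricket, the frog, the mantis, the moth, the spider]
13. Ferryman goes to the far shore with the fly.  [the near shore: the beetle, the gecko | the far shore: the cricket, the fly, the frog, the mantis, the moth, the spider]
14. Ferryman goes back to the near shore alone.  [the near shore: the beetle, the gecko | the far shore: the cricket, the fly, the frog, the mantis, the moth, the spider]
15. Ferryman goes to the far shore with the beetle.  [the near shore: the gecko | the far shore: the beetle, the cricket, the fly, the frog, the mantis, the moth, the spider]
16. Ferryman goes back to the near shore alone.  [the near shore: the gecko | the far shore: the beetle, the cricket, the fly, the frog, the mantis, the moth, the spider]
17. Ferryman goes to the far shore with the gecko.  [the near shore: — | the far shore: the beetle, the cricket, the fly, the frog, the gecko, the mantis, the moth, the spider]

Yes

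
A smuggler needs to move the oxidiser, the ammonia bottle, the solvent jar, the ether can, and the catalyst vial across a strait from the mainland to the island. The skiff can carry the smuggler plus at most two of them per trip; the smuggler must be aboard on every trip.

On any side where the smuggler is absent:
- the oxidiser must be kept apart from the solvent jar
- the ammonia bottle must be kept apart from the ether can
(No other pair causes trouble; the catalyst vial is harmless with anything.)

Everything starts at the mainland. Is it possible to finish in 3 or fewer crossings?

Counting alone: the smuggler can take at most 2 across per trip to the island, so moving all 5 needs at least 3 loaded trips out, with a return between consecutive ones — at least 5 crossings.
Since 3 < 5, 3 crossings cannot be enough. (The shortest complete plan in fact takes 5:)
1. Smuggler goes to the island with the ammonia bottle and the oxidiser.
2. Smuggler goes back to the mainland alone.
3. Smuggler goes to the island with the catalyst vial.
4. Smuggler goes back to the mainland alone.
5. Smuggler goes to the island with the ether can and the solvent jar.

No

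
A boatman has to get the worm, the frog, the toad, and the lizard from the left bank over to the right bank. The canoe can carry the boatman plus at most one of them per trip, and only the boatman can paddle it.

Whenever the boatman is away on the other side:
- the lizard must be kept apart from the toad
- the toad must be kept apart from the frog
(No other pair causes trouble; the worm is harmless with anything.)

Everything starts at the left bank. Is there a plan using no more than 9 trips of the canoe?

Yes

Yes — this plan uses 9 crossings (≤ 9):
1. Boatman goes to the right bank with the toad.
2. Boatman goes back to the left bank alone.
3. Boatman goes to the right bank with the worm.
4. Boatman goes back to the left bank alone.
5. Boatman goes to the right bank with the frog.
6. Boatman goes back to the left bank with the toad.
7. Boatman goes to the right bank with the lizard.
8. Boatman goes back to the left bank alone.
9. Boatman goes to the right bank with the toad.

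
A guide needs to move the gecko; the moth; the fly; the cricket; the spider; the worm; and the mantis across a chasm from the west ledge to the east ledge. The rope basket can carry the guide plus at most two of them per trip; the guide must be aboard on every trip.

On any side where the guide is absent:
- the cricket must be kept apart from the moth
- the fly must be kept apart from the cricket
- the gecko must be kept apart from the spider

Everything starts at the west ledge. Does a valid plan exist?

Yes

1. Guide goes to the east ledge with the cricket and the gecko.  [the west ledge: the fly, the mantis, the moth, the spider, the worm | the east ledge: the cricket, the gecko]
2. Guide goes back to the west ledge alone.  [the west ledge: the fly, the mantis, the moth, the spider, the worm | the east ledge: the cricket, the gecko]
3. Guide goes to the east ledge with the fly and the moth.  [the west ledge: the mantis, the spider, the worm | the east ledge: the cricket, the fly, the gecko, the moth]
4. Guide goes back to the west ledge with the cricket.  [the west ledge: the cricket, the mantis, the spider, the worm | the east ledge: the fly, the gecko, the moth]
5. Guide goes to the east ledge with the mantis and the worm.  [the west ledge: the cricket, the spider | the east ledge: the fly, the gecko, the mantis, the moth, the worm]
6. Guide goes back to the west ledge alone.  [the west ledge: the cricket, the spider | the east ledge: the fly, the gecko, the mantis, the moth, the worm]
7. Guide goes to the east ledge with the cricket and the spider.  [the west ledge: — | the east ledge: the cricket, the fly, the gecko, the mantis, the moth, the spider, the worm]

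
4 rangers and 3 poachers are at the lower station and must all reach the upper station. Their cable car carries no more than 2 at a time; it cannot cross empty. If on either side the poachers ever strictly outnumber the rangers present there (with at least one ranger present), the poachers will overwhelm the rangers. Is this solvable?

1. 2 poachers → the upper station.  (the lower station: 4R 1P; the upper station: 0R 2P)
2. 1 poacher ← the lower station.  (the lower station: 4R 2P; the upper station: 0R 1P)
3. 2 poachers → the upper station.  (the lower station: 4R 0P; the upper station: 0R 3P)
4. 1 poacher ← the lower station.  (the lower station: 4R 1P; the upper station: 0R 2P)
5. 2 rangers → the upper station.  (the lower station: 2R 1P; the upper station: 2R 2P)
6. 1 poacher ← the lower station.  (the lower station: 2R 2P; the upper station: 2R 1P)
7. 1 ranger and 1 poacher → the upper station.  (the lower station: 1R 1P; the upper station: 3R 2P)
8. 1 ranger ← the lower station.  (the lower station: 2R 1P; the upper station: 2R 2P)
9. 1 ranger and 1 poacher → the upper station.  (the lower station: 1R 0P; the upper station: 3R 3P)
10. 1 poacher ← the lower station.  (the lower station: 1R 1P; the upper station: 3R 2P)
11. 1 ranger and 1 poacher → the upper station.  (the lower station: 0R 0P; the upper station: 4R 3P)

Yes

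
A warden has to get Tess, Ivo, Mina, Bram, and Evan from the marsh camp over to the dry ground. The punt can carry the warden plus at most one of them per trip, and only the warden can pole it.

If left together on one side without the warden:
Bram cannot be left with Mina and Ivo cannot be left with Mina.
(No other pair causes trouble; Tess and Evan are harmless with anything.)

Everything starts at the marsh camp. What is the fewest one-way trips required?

Counting alone: the warden can take at most 1 across per trip to the dry ground, so moving all 5 needs at least 5 loaded trips out, with a return between consecutive ones — at least 9 crossings.
The safety rule pushes this higher. Following every safe sequence of crossings, the most of the 5 that can be at the dry ground as the punt arrives there on crossing 9 is 4 — never all 5.
So no plan with fewer than 11 crossings exists, and this one achieves 11:
1. Warden goes to the dry ground with Mina.
2. Warden goes back to the marsh camp alone.
3. Warden goes to the dry ground with Tess.
4. Warden goes back to the marsh camp alone.
5. Warden goes to the dry ground with Ivo.
6. Warden goes back to the marsh camp with Mina.
7. Warden goes to the dry ground with Bram.
8. Warden goes back to the marsh camp alone.
9. Warden goes to the dry ground with Evan.
10. Warden goes back to the marsh camp alone.
11. Warden goes to the dry ground with Mina.

11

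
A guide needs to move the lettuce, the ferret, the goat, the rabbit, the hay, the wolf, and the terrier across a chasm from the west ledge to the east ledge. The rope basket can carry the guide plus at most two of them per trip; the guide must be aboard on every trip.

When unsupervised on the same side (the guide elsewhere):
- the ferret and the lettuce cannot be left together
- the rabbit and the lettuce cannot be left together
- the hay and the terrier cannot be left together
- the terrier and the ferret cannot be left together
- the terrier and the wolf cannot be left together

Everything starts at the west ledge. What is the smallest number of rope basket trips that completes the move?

Counting alone: the guide can take at most 2 across per trip to the east ledge, so moving all 7 needs at least 4 loaded trips out, with a return between consecutive ones — at least 7 crossings.
The safety rule pushes this higher. Following every safe sequence of crossings, the most of the 7 that can be at the east ledge as the rope basket arrives there on crossing 7 is 6 — never all 7.
So no plan with fewer than 9 crossings exists, and this one achieves 9:
1. Guide goes to the east ledge with the lettuce and the terrier.  [the west ledge: the ferret, the goat, the hay, the rabbit, the wolf | the east ledge: the lettuce, the terrier]
2. Guide goes back to the west ledge alone.  [the west ledge: the ferret, the goat, the hay, the rabbit, the wolf | the east ledge: the lettuce, the terrier]
3. Guide goes to the east ledge with the goat.  [the west ledge: the ferret, the hay, the rabbit, the wolf | the east ledge: the goat, the lettuce, the terrier]
4. Guide goes back to the west ledge alone.  [the west ledge: the ferret, the hay, the rabbit, the wolf | the east ledge: the goat, the lettuce, the terrier]
5. Guide goes to the east ledge with the ferret and the rabbit.  [the west ledge: the hay, the wolf | the east ledge: the ferret, the goat, the lettuce, the rabbit, the terrier]
6. Guide goes back to the west ledge with the lettuce and the terrier.  [the west ledge: the hay, the lettuce, the terrier, the wolf | the east ledge: the ferret, the goat, the rabbit]
7. Guide goes to the east ledge with the hay and the wolf.  [the west ledge: the lettuce, the terrier | the east ledge: the ferret, the goat, the hay, the rabbit, the wolf]
8. Guide goes back to the west ledge alone.  [the west ledge: the lettuce, the terrier | the east ledge: the ferret, the goat, the hay, the rabbit, the wolf]
9. Guide goes to the east ledge with the lettuce and the terrier.  [the west ledge: — | the east ledge: the ferret, the goat, the hay, the lettuce, the rabbit, the terrier, the wolf]

9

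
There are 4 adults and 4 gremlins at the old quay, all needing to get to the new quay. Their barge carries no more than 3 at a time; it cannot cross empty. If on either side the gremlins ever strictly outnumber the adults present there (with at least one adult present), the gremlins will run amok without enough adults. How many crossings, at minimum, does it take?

9

Counting alone: each trip to the new quay takes at most 3 across and each return brings at least 1 back, so after t trips out (and t−1 returns) at most 3t − (t−1) of the 8 are across; that first reaches 8 at t = 4, so at least 7 crossings are needed.
The safety rule pushes this higher. Following every safe sequence of crossings, the most of the 8 that can be at the new quay as the barge arrives there on crossing 7 is 7 — never all 8.
So no plan with fewer than 9 crossings exists, and this one achieves 9:
1. 2 gremlins → the new quay.  (the old quay: 4A 2G; the new quay: 0A 2G)
2. 1 gremlin ← the old quay.  (the old quay: 4A 3G; the new quay: 0A 1G)
3. 3 gremlins → the new quay.  (the old quay: 4A 0G; the new quay: 0A 4G)
4. 1 gremlin ← the old quay.  (the old quay: 4A 1G; the new quay: 0A 3G)
5. 3 adults → the new quay.  (the old quay: 1A 1G; the new quay: 3A 3G)
6. 1 adult and 1 gremlin ← the old quay.  (the old quay: 2A 2G; the new quay: 2A 2G)
7. 2 adults → the new quay.  (the old quay: 0A 2G; the new quay: 4A 2G)
8. 1 gremlin ← the old quay.  (the old quay: 0A 3G; the new quay: 4A 1G)
9. 3 gremlins → the new quay.  (the old quay: 0A 0G; the new quay: 4A 4G)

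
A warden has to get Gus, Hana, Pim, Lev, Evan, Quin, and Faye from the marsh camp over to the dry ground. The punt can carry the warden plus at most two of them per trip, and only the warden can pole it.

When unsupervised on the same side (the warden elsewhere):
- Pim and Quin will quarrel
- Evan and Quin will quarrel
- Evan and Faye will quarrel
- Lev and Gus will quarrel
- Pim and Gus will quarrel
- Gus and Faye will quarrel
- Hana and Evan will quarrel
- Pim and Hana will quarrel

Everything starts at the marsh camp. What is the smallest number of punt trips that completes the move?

impossible

Whatever the first load, the items left behind include a forbidden pair without the warden. No opening move is safe, so no plan exists.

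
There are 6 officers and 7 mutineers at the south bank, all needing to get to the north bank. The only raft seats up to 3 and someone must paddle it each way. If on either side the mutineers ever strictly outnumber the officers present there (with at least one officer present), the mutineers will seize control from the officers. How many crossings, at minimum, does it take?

The mutineers already outnumber the officers at the south bank before anyone moves, so the starting position itself is disallowed.

impossible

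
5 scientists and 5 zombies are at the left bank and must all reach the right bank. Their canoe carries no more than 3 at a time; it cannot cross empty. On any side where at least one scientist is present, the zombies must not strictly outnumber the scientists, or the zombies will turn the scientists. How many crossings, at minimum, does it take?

11

Counting alone: each trip to the right bank takes at most 3 across and each return brings at least 1 back, so after t trips out (and t−1 returns) at most 3t − (t−1) of the 10 are across; that first reaches 10 at t = 5, so at least 9 crossings are needed.
The safety rule pushes this higher. Following every safe sequence of crossings, the most of the 10 that can be at the right bank as the canoe arrives there on crossing 9 is 9 — never all 10.
So no plan with fewer than 11 crossings exists, and this one achieves 11:
1. 2 zombies → the right bank.  (the left bank: 5S 3Z; the right bank: 0S 2Z)
2. 1 zombie ← the left bank.  (the left bank: 5S 4Z; the right bank: 0S 1Z)
3. 3 zombies → the right bank.  (the left bank: 5S 1Z; the right bank: 0S 4Z)
4. 1 zombie ← the left bank.  (the left bank: 5S 2Z; the right bank: 0S 3Z)
5. 3 scientists → the right bank.  (the left bank: 2S 2Z; the right bank: 3S 3Z)
6. 1 scientist and 1 zombie ← the left bank.  (the left bank: 3S 3Z; the right bank: 2S 2Z)
7. 3 scientists → the right bank.  (the left bank: 0S 3Z; the right bank: 5S 2Z)
8. 1 zombie ← the left bank.  (the left bank: 0S 4Z; the right bank: 5S 1Z)
9. 2 zombies → the right bank.  (the left bank: 0S 2Z; the right bank: 5S 3Z)
10. 1 zombie ← the left bank.  (the left bank: 0S 3Z; the right bank: 5S 2Z)
11. 3 zombies → the right bank.  (the left bank: 0S 0Z; the right bank: 5S 5Z)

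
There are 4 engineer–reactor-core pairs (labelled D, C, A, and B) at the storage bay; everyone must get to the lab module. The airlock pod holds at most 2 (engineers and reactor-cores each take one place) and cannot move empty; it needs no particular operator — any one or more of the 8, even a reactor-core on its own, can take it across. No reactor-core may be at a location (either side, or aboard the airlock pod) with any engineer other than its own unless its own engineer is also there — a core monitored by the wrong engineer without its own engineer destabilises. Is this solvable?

No

Following every safe sequence of crossings from the start, the most of the 8 that can be at the lab module as the airlock pod arrives there on crossings 1, 3, 5 is 2, 3, 4 respectively; the best ever achieved is 4 of 8.
From crossing 7 on, no configuration arises that was not already reachable earlier: only 44 distinct safe configurations (who is on which side, and where the airlock pod is) can ever be reached, none of them has everyone across, and every continuation just revisits them. So no valid plan exists.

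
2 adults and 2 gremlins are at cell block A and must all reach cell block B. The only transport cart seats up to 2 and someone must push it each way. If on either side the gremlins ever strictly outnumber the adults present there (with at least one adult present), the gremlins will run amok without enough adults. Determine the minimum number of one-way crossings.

5

Counting alone: each trip to cell block B takes at most 2 across and each return brings at least 1 back, so after t trips out (and t−1 returns) at most 2t − (t−1) of the 4 are across; that first reaches 4 at t = 3, so at least 5 crossings are needed.
The plan below uses exactly 5 crossings, so it is optimal:
1. 2 gremlins → cell block B.  (cell block A: 2A 0G; cell block B: 0A 2G)
2. 1 gremlin ← cell block A.  (cell block A: 2A 1G; cell block B: 0A 1G)
3. 2 adults → cell block B.  (cell block A: 0A 1G; cell block B: 2A 1G)
4. 1 gremlin ← cell block A.  (cell block A: 0A 2G; cell block B: 2A 0G)
5. 2 gremlins → cell block B.  (cell block A: 0A 0G; cell block B: 2A 2G)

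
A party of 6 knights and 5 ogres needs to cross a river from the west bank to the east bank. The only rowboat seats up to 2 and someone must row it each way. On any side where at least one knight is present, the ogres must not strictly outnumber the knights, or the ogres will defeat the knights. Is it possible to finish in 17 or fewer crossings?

Counting alone: each trip to the east bank takes at most 2 across and each return brings at least 1 back, so after t trips out (and t−1 returns) at most 2t − (t−1) of the 11 are across; that first reaches 11 at t = 10, so at least 19 crossings are needed.
Since 17 < 19, 17 crossings cannot be enough. (The shortest complete plan in fact takes 19:)
1. 2 ogres → the east bank.  (the west bank: 6K 3O; the east bank: 0K 2O)
2. 1 ogre ← the west bank.  (the west bank: 6K 4O; the east bank: 0K 1O)
3. 2 ogres → the east bank.  (the west bank: 6K 2O; the east bank: 0K 3O)
4. 1 ogre ← the west bank.  (the west bank: 6K 3O; the east bank: 0K 2O)
5. 2 knights → the east bank.  (the west bank: 4K 3O; the east bank: 2K 2O)
6. 1 ogre ← the west bank.  (the west bank: 4K 4O; the east bank: 2K 1O)
7. 1 knight and 1 ogre → the east bank.  (the west bank: 3K 3O; the east bank: 3K 2O)
8. 1 knight ← the west bank.  (the west bank: 4K 3O; the east bank: 2K 2O)
9. 1 knight and 1 ogre → the east bank.  (the west bank: 3K 2O; the east bank: 3K 3O)
10. 1 ogre ← the west bank.  (the west bank: 3K 3O; the east bank: 3K 2O)
11. 1 knight and 1 ogre → the east bank.  (the west bank: 2K 2O; the east bank: 4K 3O)
12. 1 knight ← the west bank.  (the west bank: 3K 2O; the east bank: 3K 3O)
13. 1 knight and 1 ogre → the east bank.  (the west bank: 2K 1O; the east bank: 4K 4O)
14. 1 ogre ← the west bank.  (the west bank: 2K 2O; the east bank: 4K 3O)
15. 1 knight and 1 ogre → the east bank.  (the west bank: 1K 1O; the east bank: 5K 4O)
16. 1 knight ← the west bank.  (the west bank: 2K 1O; the east bank: 4K 4O)
17. 1 knight and 1 ogre → the east bank.  (the west bank: 1K 0O; the east bank: 5K 5O)
18. 1 ogre ← the west bank.  (the west bank: 1K 1O; the east bank: 5K 4O)
19. 1 knight and 1 ogre → the east bank.  (the west bank: 0K 0O; the east bank: 6K 5O)

No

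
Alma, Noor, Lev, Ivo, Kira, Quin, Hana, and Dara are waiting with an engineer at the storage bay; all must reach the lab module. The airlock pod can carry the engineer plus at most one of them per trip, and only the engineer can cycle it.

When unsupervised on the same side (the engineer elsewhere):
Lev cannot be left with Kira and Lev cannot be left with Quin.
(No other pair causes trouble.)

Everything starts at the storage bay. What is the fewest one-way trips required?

17

Counting alone: the engineer can take at most 1 across per trip to the lab module, so moving all 8 needs at least 8 loaded trips out, with a return between consecutive ones — at least 15 crossings.
The safety rule pushes this higher. Following every safe sequence of crossings, the most of the 8 that can be at the lab module as the airlock pod arrives there on crossing 15 is 7 — never all 8.
So no plan with fewer than 17 crossings exists, and this one achieves 17:
1. Engineer goes to the lab module with Lev.
2. Engineer goes back to the storage bay alone.
3. Engineer goes to the lab module with Alma.
4. Engineer goes back to the storage bay alone.
5. Engineer goes to the lab module with Noor.
6. Engineer goes back to the storage bay alone.
7. Engineer goes to the lab module with Ivo.
8. Engineer goes back to the storage bay alone.
9. Engineer goes to the lab module with Kira.
10. Engineer goes back to the storage bay with Lev.
11. Engineer goes to the lab module with Quin.
12. Engineer goes back to the storage bay alone.
13. Engineer goes to the lab module with Hana.
14. Engineer goes back to the storage bay alone.
15. Engineer goes to the lab module with Dara.
16. Engineer goes back to the storage bay alone.
17. Engineer goes to the lab module with Lev.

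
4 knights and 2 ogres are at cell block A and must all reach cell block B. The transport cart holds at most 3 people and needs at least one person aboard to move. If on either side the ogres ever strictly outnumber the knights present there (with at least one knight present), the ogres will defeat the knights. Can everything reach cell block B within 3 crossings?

Counting alone: each trip to cell block B takes at most 3 across and each return brings at least 1 back, so after t trips out (and t−1 returns) at most 3t − (t−1) of the 6 are across; that first reaches 6 at t = 3, so at least 5 crossings are needed.
Since 3 < 5, 3 crossings cannot be enough. (The shortest complete plan in fact takes 5:)
1. 2 ogres → cell block B.  (cell block A: 4K 0O; cell block B: 0K 2O)
2. 1 ogre ← cell block A.  (cell block A: 4K 1O; cell block B: 0K 1O)
3. 2 knights and 1 ogre → cell block B.  (cell block A: 2K 0O; cell block B: 2K 2O)
4. 1 ogre ← cell block A.  (cell block A: 2K 1O; cell block B: 2K 1O)
5. 2 knights and 1 ogre → cell block B.  (cell block A: 0K 0O; cell block B: 4K 2O)

No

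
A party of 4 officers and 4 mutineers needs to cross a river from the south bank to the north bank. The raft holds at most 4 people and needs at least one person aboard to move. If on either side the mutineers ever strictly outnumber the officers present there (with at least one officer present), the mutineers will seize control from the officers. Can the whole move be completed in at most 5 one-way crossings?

Yes — this plan uses 5 crossings (≤ 5):
1. 2 mutineers → the north bank.  (the south bank: 4O 2M; the north bank: 0O 2M)
2. 1 mutineer ← the south bank.  (the south bank: 4O 3M; the north bank: 0O 1M)
3. 4 officers → the north bank.  (the south bank: 0O 3M; the north bank: 4O 1M)
4. 1 mutineer ← the south bank.  (the south bank: 0O 4M; the north bank: 4O 0M)
5. 4 mutineers → the north bank.  (the south bank: 0O 0M; the north bank: 4O 4M)

Yes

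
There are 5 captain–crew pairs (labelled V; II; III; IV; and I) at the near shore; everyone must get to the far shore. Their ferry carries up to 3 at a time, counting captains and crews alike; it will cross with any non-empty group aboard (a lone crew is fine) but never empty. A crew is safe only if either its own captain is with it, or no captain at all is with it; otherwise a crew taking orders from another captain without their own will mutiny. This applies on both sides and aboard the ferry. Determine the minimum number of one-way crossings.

11

Counting alone: each trip to the far shore takes at most 3 across and each return brings at least 1 back, so after t trips out (and t−1 returns) at most 3t − (t−1) of the 10 are across; that first reaches 10 at t = 5, so at least 9 crossings are needed.
The safety rule pushes this higher. Following every safe sequence of crossings, the most of the 10 that can be at the far shore as the ferry arrives there on crossing 9 is 9 — never all 10.
So no plan with fewer than 11 crossings exists, and this one achieves 11:
1. captain V and crew V cross → the far shore.
2. captain V crosses ← the near shore.
3. crew II, crew III, and crew IV cross → the far shore.
4. crew V crosses ← the near shore.
5. captain II, captain III, and captain IV cross → the far shore.
6. captain II and crew II cross ← the near shore.
7. captain I, captain II, and captain V cross → the far shore.
8. crew III crosses ← the near shore.
9. crew II and crew V cross → the far shore.
10. crew V crosses ← the near shore.
11. crew I, crew III, and crew V cross → the far shore.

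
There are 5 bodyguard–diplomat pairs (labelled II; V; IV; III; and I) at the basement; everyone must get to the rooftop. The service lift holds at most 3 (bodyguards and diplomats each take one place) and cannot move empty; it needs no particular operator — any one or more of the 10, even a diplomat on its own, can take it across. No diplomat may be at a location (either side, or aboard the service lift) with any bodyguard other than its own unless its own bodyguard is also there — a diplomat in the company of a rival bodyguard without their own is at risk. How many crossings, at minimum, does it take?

11

Counting alone: each trip to the rooftop takes at most 3 across and each return brings at least 1 back, so after t trips out (and t−1 returns) at most 3t − (t−1) of the 10 are across; that first reaches 10 at t = 5, so at least 9 crossings are needed.
The safety rule pushes this higher. Following every safe sequence of crossings, the most of the 10 that can be at the rooftop as the service lift arrives there on crossing 9 is 9 — never all 10.
So no plan with fewer than 11 crossings exists, and this one achieves 11:
1. bodyguard II and diplomat II cross → the rooftop.
2. bodyguard II crosses ← the basement.
3. diplomat III, diplomat IV, and diplomat V cross → the rooftop.
4. diplomat II crosses ← the basement.
5. bodyguard III, bodyguard IV, and bodyguard V cross → the rooftop.
6. bodyguard V and diplomat V cross ← the basement.
7. bodyguard I, bodyguard II, and bodyguard V cross → the rooftop.
8. diplomat IV crosses ← the basement.
9. diplomat II and diplomat V cross → the rooftop.
10. diplomat II crosses ← the basement.
11. diplomat I, diplomat II, and diplomat IV cross → the rooftop.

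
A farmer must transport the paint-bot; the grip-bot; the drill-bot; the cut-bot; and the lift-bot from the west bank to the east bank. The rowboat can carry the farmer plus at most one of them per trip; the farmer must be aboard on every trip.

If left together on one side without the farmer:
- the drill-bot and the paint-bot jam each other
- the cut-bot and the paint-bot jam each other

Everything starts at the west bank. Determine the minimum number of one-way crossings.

Counting alone: the farmer can take at most 1 across per trip to the east bank, so moving all 5 needs at least 5 loaded trips out, with a return between consecutive ones — at least 9 crossings.
The safety rule pushes this higher. Following every safe sequence of crossings, the most of the 5 that can be at the east bank as the rowboat arrives there on crossing 9 is 4 — never all 5.
So no plan with fewer than 11 crossings exists, and this one achieves 11:
1. Farmer goes to the east bank with the paint-bot.  [the west bank: the cut-bot, the drill-bot, the grip-bot, the lift-bot | the east bank: the paint-bot]
2. Farmer goes back to the west bank alone.  [the west bank: the cut-bot, the drill-bot, the grip-bot, the lift-bot | the east bank: the paint-bot]
3. Farmer goes to the east bank with the grip-bot.  [the west bank: the cut-bot, the drill-bot, the lift-bot | the east bank: the grip-bot, the paint-bot]
4. Farmer goes back to the west bank alone.  [the west bank: the cut-bot, the drill-bot, the lift-bot | the east bank: the grip-bot, the paint-bot]
5. Farmer goes to the east bank with the drill-bot.  [the west bank: the cut-bot, the lift-bot | the east bank: the drill-bot, the grip-bot, the paint-bot]
6. Farmer goes back to the west bank with the paint-bot.  [the west bank: the cut-bot, the lift-bot, the paint-bot | the east bank: the drill-bot, the grip-bot]
7. Farmer goes to the east bank with the cut-bot.  [the west bank: the lift-bot, the paint-bot | the east bank: the cut-bot, the drill-bot, the grip-bot]
8. Farmer goes back to the west bank alone.  [the west bank: the lift-bot, the paint-bot | the east bank: the cut-bot, the drill-bot, the grip-bot]
9. Farmer goes to the east bank with the lift-bot.  [the west bank: the paint-bot | the east bank: the cut-bot, the drill-bot, the grip-bot, the lift-bot]
10. Farmer goes back to the west bank alone.  [the west bank: the paint-bot | the east bank: the cut-bot, the drill-bot, the grip-bot, the lift-bot]
11. Farmer goes to the east bank with the paint-bot.  [the west bank: — | the east bank: the cut-bot, the drill-bot, the grip-bot, the lift-bot, the paint-bot]

11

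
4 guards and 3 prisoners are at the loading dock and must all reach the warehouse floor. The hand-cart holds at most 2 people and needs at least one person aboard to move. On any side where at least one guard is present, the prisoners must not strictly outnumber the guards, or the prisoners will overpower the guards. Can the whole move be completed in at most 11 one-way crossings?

Yes — this plan uses 11 crossings (≤ 11):
1. 2 prisoners → the warehouse floor.  (the loading dock: 4G 1P; the warehouse floor: 0G 2P)
2. 1 prisoner ← the loading dock.  (the loading dock: 4G 2P; the warehouse floor: 0G 1P)
3. 2 prisoners → the warehouse floor.  (the loading dock: 4G 0P; the warehouse floor: 0G 3P)
4. 1 prisoner ← the loading dock.  (the loading dock: 4G 1P; the warehouse floor: 0G 2P)
5. 2 guards → the warehouse floor.  (the loading dock: 2G 1P; the warehouse floor: 2G 2P)
6. 1 prisoner ← the loading dock.  (the loading dock: 2G 2P; the warehouse floor: 2G 1P)
7. 1 guard and 1 prisoner → the warehouse floor.  (the loading dock: 1G 1P; the warehouse floor: 3G 2P)
8. 1 guard ← the loading dock.  (the loading dock: 2G 1P; the warehouse floor: 2G 2P)
9. 1 guard and 1 prisoner → the warehouse floor.  (the loading dock: 1G 0P; the warehouse floor: 3G 3P)
10. 1 prisoner ← the loading dock.  (the loading dock: 1G 1P; the warehouse floor: 3G 2P)
11. 1 guard and 1 prisoner → the warehouse floor.  (the loading dock: 0G 0P; the warehouse floor: 4G 3P)

Yes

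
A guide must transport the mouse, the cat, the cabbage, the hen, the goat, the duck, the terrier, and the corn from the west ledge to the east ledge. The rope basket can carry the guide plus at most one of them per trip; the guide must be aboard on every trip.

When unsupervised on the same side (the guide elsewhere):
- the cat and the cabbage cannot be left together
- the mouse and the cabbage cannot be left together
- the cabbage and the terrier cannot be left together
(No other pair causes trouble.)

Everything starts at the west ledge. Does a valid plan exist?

Following every safe sequence of crossings from the start, the most of the 8 that can be at the east ledge as the rope basket arrives there on crossings 1, 3, 5, 7, 9, 11 is 1, 2, 3, 4, 5, 6 respectively; the best ever achieved is 6 of 8.
From crossing 13 on, no configuration arises that was not already reachable earlier: only 144 distinct safe configurations (who is on which side, and where the rope basket is) can ever be reached, none of them has everyone across, and every continuation just revisits them. So no valid plan exists.

No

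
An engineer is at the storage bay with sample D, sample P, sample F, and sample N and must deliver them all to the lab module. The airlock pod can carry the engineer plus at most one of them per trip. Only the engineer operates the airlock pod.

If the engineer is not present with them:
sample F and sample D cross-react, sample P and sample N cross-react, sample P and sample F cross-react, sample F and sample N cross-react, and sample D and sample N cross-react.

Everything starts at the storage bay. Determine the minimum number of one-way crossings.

impossible

Whatever the first load, the items left behind include a forbidden pair without the engineer. No opening move is safe, so no plan exists.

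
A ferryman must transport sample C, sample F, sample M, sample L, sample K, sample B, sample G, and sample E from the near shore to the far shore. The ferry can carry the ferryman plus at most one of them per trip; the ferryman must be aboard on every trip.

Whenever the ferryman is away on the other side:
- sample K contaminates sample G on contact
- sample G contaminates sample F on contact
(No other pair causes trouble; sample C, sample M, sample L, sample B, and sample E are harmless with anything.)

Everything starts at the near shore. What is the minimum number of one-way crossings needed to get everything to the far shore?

17

Counting alone: the ferryman can take at most 1 across per trip to the far shore, so moving all 8 needs at least 8 loaded trips out, with a return between consecutive ones — at least 15 crossings.
The safety rule pushes this higher. Following every safe sequence of crossings, the most of the 8 that can be at the far shore as the ferry arrives there on crossing 15 is 7 — never all 8.
So no plan with fewer than 17 crossings exists, and this one achieves 17:
1. Ferryman goes to the far shore with sample G.
2. Ferryman goes back to the near shore alone.
3. Ferryman goes to the far shore with sample C.
4. Ferryman goes back to the near shore alone.
5. Ferryman goes to the far shore with sample F.
6. Ferryman goes back to the near shore with sample G.
7. Ferryman goes to the far shore with sample K.
8. Ferryman goes back to the near shore alone.
9. Ferryman goes to the far shore with sample M.
10. Ferryman goes back to the near shore alone.
11. Ferryman goes to the far shore with sample L.
12. Ferryman goes back to the near shore alone.
13. Ferryman goes to the far shore with sample B.
14. Ferryman goes back to the near shore alone.
15. Ferryman goes to the far shore with sample E.
16. Ferryman goes back to the near shore alone.
17. Ferryman goes to the far shore with sample G.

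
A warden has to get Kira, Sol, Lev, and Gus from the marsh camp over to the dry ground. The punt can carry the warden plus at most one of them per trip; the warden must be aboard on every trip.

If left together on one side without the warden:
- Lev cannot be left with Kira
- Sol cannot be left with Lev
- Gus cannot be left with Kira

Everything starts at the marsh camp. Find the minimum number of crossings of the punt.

impossible

Whatever the first load, the items left behind include a forbidden pair without the warden. No opening move is safe, so no plan exists.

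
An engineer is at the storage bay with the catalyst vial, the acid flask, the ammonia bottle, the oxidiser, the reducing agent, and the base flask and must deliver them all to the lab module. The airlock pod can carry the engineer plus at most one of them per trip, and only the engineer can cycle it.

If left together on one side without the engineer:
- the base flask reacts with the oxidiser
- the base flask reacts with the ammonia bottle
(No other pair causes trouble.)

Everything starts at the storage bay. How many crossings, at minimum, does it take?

Counting alone: the engineer can take at most 1 across per trip to the lab module, so moving all 6 needs at least 6 loaded trips out, with a return between consecutive ones — at least 11 crossings.
The safety rule pushes this higher. Following every safe sequence of crossings, the most of the 6 that can be at the lab module as the airlock pod arrives there on crossing 11 is 5 — never all 6.
So no plan with fewer than 13 crossings exists, and this one achieves 13:
1. Engineer goes to the lab module with the base flask.
2. Engineer goes back to the storage bay alone.
3. Engineer goes to the lab module with the catalyst vial.
4. Engineer goes back to the storage bay alone.
5. Engineer goes to the lab module with the acid flask.
6. Engineer goes back to the storage bay alone.
7. Engineer goes to the lab module with the ammonia bottle.
8. Engineer goes back to the storage bay with the base flask.
9. Engineer goes to the lab module with the oxidiser.
10. Engineer goes back to the storage bay alone.
11. Engineer goes to the lab module with the reducing agent.
12. Engineer goes back to the storage bay alone.
13. Engineer goes to the lab module with the base flask.

13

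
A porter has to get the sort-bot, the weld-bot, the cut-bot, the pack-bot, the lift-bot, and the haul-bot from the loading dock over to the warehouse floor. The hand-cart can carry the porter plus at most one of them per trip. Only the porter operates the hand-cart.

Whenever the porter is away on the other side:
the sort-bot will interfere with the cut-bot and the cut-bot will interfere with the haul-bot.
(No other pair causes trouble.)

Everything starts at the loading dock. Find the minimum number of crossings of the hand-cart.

13

Counting alone: the porter can take at most 1 across per trip to the warehouse floor, so moving all 6 needs at least 6 loaded trips out, with a return between consecutive ones — at least 11 crossings.
The safety rule pushes this higher. Following every safe sequence of crossings, the most of the 6 that can be at the warehouse floor as the hand-cart arrives there on crossing 11 is 5 — never all 6.
So no plan with fewer than 13 crossings exists, and this one achieves 13:
1. Porter goes to the warehouse floor with the cut-bot.
2. Porter goes back to the loading dock alone.
3. Porter goes to the warehouse floor with the sort-bot.
4. Porter goes back to the loading dock with the cut-bot.
5. Porter goes to the warehouse floor with the haul-bot.
6. Porter goes back to the loading dock alone.
7. Porter goes to the warehouse floor with the weld-bot.
8. Porter goes back to the loading dock alone.
9. Porter goes to the warehouse floor with the pack-bot.
10. Porter goes back to the loading dock alone.
11. Porter goes to the warehouse floor with the lift-bot.
12. Porter goes back to the loading dock alone.
13. Porter goes to the warehouse floor with the cut-bot.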